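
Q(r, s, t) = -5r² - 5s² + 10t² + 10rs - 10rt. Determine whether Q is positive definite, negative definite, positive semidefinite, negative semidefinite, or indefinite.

The symmetric matrix is A = [[-5, 5, -5], [5, -5, 0], [-5, 0, 10]].
A is congruent to a diagonal matrix with 1 positive, 2 negative and 0 zero entries, so Q is indefinite.

indefinite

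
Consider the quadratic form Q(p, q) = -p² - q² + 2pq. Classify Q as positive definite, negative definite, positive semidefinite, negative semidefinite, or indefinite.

negative semidefinite

The symmetric matrix of Q is [[-1, 1], [1, -1]].
For the 2×2 matrix [[-1, 1], [1, -1]]: det = -1·-1 − (1)² = 0, trace = -2.
det = 0 so one eigenvalue is zero; the form is semidefinite with the sign of the trace.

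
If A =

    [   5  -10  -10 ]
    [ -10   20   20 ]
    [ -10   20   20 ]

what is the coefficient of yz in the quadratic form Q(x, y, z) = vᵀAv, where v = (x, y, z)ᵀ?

The coefficient of yz is A[2,3] + A[3,2] = 2·20 = 40.

40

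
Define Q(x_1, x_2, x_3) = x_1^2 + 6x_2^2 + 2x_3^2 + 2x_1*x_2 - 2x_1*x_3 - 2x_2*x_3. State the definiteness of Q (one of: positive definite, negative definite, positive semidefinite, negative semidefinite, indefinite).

positive definite

The symmetric matrix of Q is A = [[1, 1, -1], [1, 6, -1], [-1, -1, 2]].
Leading principal minors: Δ_1 = 1, Δ_2 = 5, Δ_3 = 5.
All leading principal minors are positive, so by Sylvester's criterion Q is positive definite.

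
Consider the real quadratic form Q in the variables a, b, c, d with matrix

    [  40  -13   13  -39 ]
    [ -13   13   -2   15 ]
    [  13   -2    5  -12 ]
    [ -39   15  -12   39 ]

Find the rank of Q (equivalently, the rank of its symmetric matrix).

Congruent diagonalization of A (simultaneous row and column reduction) yields pivots 40, 351/40, 74/351, 12/37.
So there are 4 positive pivots.
The rank is the number of nonzero pivots: 4.

4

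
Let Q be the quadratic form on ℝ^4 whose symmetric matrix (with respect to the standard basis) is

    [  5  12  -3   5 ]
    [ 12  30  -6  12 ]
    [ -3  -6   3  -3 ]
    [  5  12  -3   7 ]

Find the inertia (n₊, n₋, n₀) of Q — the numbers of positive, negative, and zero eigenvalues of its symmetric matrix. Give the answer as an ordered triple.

(3, 0, 1)

Symmetric row and column elimination reduces A to a congruent diagonal form with pivots 5, 6/5, 0, 2.
So there are 3 positive, 1 zero pivots.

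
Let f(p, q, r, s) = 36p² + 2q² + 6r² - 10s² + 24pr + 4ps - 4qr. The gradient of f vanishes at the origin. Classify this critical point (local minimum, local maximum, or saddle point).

saddle point

The Hessian at the origin is H = [[72, 0, 24, 4], [0, 4, -4, 0], [24, -4, 12, 0], [4, 0, 0, -20]].
H is indefinite, so the origin is a saddle point.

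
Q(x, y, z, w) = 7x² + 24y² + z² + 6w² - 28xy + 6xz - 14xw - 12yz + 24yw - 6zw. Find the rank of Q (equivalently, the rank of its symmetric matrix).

3

Write A = [[7, -14, 3, -7], [-14, 24, -6, 12], [3, -6, 1, -3], [-7, 12, -3, 6]].
Applying the same elementary operations to the rows and columns of A produces a congruent diagonal matrix with entries 7, -4, -2/7, 0.
So there are 1 positive, 2 negative, 1 zero pivots.
The rank is the number of nonzero pivots: 3.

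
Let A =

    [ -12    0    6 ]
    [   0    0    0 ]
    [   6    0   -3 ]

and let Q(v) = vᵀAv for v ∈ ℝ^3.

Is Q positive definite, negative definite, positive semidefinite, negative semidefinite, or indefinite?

Symmetric row and column elimination reduces A to a congruent diagonal form with pivots -12, 0, 0.
Counting signs: 1 negative, 2 zero.
Hence Q is negative semidefinite.

negative semidefinite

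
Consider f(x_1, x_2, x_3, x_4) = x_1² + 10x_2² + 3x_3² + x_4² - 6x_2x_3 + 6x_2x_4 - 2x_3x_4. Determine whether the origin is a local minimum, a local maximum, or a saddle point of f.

local minimum

The Hessian at the origin is H = [[2, 0, 0, 0], [0, 20, -6, 6], [0, -6, 6, -2], [0, 6, -2, 2]].
Applying the same elementary operations to the rows and columns of H produces a congruent diagonal matrix with entries 2, 20, 21/5, 4/21.
That gives 4 positive pivots.
H is positive definite, so the origin is a strict local minimum.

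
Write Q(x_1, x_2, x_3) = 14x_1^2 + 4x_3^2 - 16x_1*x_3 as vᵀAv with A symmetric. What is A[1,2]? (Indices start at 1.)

The coefficient of x_1·x_2 in Q is 0. For a symmetric A this equals A[1,2] + A[2,1] = 2·A[1,2].
So A[1,2] = 0/2 = 0.

0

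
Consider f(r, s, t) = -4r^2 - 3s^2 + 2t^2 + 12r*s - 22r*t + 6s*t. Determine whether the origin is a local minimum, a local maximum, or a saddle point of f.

The Hessian at the origin is H = [[-8, 12, -22], [12, -6, 6], [-22, 6, 4]].
Symmetric row and column elimination reduces H to a congruent diagonal form with pivots -8, 12, 15/4.
Counting signs: 2 positive, 1 negative.
H is indefinite, so the origin is a saddle point.

saddle point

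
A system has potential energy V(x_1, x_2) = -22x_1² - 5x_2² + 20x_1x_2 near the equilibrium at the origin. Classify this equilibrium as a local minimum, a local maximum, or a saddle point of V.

The Hessian at the origin is H = [[-44, 20], [20, -10]].
det H = -44·-10 − (20)² = 40 > 0 and H[1,1] = -44 < 0, so H is negative definite.
Therefore the origin is a local maximum.

local maximum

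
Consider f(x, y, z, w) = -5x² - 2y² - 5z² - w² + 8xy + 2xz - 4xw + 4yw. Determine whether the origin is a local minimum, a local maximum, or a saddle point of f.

The Hessian at the origin is H = [[-10, 8, 2, -4], [8, -4, 0, 4], [2, 0, -10, 0], [-4, 4, 0, -2]].
Congruent diagonalization of H (simultaneous row and column reduction) yields pivots -10, 12/5, -32/3, -1/2.
That gives 1 positive, 3 negative pivots.
H is indefinite, so the origin is a saddle point.

saddle point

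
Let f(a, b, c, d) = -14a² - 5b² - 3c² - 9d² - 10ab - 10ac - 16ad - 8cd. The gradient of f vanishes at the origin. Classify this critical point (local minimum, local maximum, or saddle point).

The Hessian at the origin is H = [[-28, -10, -10, -16], [-10, -10, 0, 0], [-10, 0, -6, -8], [-16, 0, -8, -18]].
Symmetric row and column elimination reduces H to a congruent diagonal form with pivots -28, -45/7, -4/9, -2.
That gives 4 negative pivots.
H is negative definite, so the origin is a strict local maximum.

local maximum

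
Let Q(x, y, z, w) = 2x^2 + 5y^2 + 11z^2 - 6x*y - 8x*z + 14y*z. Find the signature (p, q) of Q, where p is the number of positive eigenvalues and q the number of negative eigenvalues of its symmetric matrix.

The symmetric matrix is A = [[2, -3, -4, 0], [-3, 5, 7, 0], [-4, 7, 11, 0], [0, 0, 0, 0]].
Congruent diagonalization of A (simultaneous row and column reduction) yields pivots 2, 1/2, 1, 0.
Counting signs: 3 positive, 1 zero.

(3, 0)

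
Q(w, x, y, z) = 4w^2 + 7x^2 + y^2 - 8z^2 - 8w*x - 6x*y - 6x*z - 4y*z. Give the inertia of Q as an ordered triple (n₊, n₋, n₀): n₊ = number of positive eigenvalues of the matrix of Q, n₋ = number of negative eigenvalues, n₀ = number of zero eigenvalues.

(3, 1, 0)

Write A = [[4, -4, 0, 0], [-4, 7, -3, -3], [0, -3, 1, -2], [0, -3, -2, -8]].
Row-reducing A symmetrically gives the diagonal entries 4, 3, -2, 3/2.
That gives 3 positive, 1 negative pivots.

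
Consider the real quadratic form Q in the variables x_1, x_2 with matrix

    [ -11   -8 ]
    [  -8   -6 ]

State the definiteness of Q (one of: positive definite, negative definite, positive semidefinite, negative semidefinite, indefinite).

negative definite

Leading principal minors: Δ_1 = -11, Δ_2 = 2.
The signs alternate starting with Δ_1 < 0, so by Sylvester's criterion Q is negative definite.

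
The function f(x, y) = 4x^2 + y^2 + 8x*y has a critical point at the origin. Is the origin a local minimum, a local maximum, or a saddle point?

The Hessian at the origin is H = [[8, 8], [8, 2]].
det H = 8·2 − (8)² = -48 < 0, so H is indefinite.
Therefore the origin is a saddle point.

saddle point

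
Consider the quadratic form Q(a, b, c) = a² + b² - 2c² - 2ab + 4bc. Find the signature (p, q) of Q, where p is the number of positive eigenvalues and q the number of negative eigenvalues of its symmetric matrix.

The symmetric matrix is A = [[1, -1, 0], [-1, 1, 2], [0, 2, -2]].
By Sylvester's law of inertia any congruent diagonalization of A has 2 positive, 1 negative and 0 zero entries.

(2, 1)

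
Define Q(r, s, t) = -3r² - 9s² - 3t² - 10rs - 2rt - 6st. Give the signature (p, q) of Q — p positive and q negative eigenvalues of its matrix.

The symmetric matrix is A = [[-3, -5, -1], [-5, -9, -3], [-1, -3, -3]].
Row-reducing A symmetrically gives the diagonal entries -3, -2/3, 0.
That gives 2 negative, 1 zero pivots.

(0, 2)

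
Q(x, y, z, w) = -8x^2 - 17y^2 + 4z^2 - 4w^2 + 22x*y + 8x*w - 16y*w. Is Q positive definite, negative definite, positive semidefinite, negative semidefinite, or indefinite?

indefinite

The associated matrix is A = [[-8, 11, 0, 4], [11, -17, 0, -8], [0, 0, 4, 0], [4, -8, 0, -4]].
Congruent diagonalization of A (simultaneous row and column reduction) yields pivots -8, -15/8, 4, 4/3.
That gives 2 positive, 2 negative pivots.
Hence Q is indefinite.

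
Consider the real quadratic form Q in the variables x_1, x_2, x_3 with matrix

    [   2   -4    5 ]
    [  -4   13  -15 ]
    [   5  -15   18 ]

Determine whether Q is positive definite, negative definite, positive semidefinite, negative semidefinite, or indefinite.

Row-reducing A symmetrically gives the diagonal entries 2, 5, 1/2.
So there are 3 positive pivots.
Hence Q is positive definite.

positive definite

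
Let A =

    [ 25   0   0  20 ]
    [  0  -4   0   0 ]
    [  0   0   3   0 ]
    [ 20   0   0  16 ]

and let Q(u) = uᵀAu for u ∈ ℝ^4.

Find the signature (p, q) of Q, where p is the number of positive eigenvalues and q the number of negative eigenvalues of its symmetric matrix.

Row-reducing A symmetrically gives the diagonal entries 25, -4, 3, 0.
Counting signs: 2 positive, 1 negative, 1 zero.

(2, 1)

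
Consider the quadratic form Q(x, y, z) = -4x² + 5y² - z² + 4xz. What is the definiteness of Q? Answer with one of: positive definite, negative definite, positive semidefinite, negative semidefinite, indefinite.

indefinite

The symmetric matrix is A = [[-4, 0, 2], [0, 5, 0], [2, 0, -1]].
Congruent diagonalization of A (simultaneous row and column reduction) yields pivots -4, 5, 0.
So there are 1 positive, 1 negative, 1 zero pivots.
Hence Q is indefinite.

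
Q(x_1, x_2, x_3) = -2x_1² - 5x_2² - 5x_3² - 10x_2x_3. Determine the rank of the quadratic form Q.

2

Write A = [[-2, 0, 0], [0, -5, -5], [0, -5, -5]].
Congruent diagonalization of A (simultaneous row and column reduction) yields pivots -2, -5, 0.
So there are 2 negative, 1 zero pivots.
The rank is the number of nonzero pivots: 2.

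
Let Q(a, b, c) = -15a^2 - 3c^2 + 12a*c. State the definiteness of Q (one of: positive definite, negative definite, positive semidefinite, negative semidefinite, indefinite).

The symmetric matrix is A = [[-15, 0, 6], [0, 0, 0], [6, 0, -3]].
Applying the same elementary operations to the rows and columns of A produces a congruent diagonal matrix with entries -15, 0, -3/5.
That gives 2 negative, 1 zero pivots.
Hence Q is negative semidefinite.

negative semidefinite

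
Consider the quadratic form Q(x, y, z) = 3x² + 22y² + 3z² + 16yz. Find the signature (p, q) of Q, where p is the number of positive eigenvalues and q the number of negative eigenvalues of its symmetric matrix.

Write A = [[3, 0, 0], [0, 22, 8], [0, 8, 3]].
An LDLᵀ factorisation of A has diagonal entries 3, 22, 1/11.
Counting signs: 3 positive.

(3, 0)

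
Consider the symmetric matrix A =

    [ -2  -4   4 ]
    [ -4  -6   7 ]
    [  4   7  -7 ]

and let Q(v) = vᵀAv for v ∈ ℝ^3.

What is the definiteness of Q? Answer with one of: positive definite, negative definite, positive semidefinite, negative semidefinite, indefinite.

Applying the same elementary operations to the rows and columns of A produces a congruent diagonal matrix with entries -2, 2, 1/2.
Counting signs: 2 positive, 1 negative.
Hence Q is indefinite.

indefinite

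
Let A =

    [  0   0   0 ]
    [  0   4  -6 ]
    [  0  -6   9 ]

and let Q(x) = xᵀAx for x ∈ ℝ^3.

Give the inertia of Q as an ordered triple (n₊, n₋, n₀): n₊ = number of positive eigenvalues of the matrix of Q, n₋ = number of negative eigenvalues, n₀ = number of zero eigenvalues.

Symmetric row and column elimination reduces A to a congruent diagonal form with pivots 0, 4, 0.
Counting signs: 1 positive, 2 zero.

(1, 0, 2)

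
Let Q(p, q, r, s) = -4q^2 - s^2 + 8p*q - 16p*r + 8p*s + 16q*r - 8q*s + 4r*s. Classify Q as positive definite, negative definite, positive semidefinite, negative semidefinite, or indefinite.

indefinite

The symmetric matrix is A = [[0, 4, -8, 4], [4, -4, 8, -4], [-8, 8, 0, 2], [4, -4, 2, -1]].
A is congruent to a diagonal matrix with 3 positive, 1 negative and 0 zero entries, so Q is indefinite.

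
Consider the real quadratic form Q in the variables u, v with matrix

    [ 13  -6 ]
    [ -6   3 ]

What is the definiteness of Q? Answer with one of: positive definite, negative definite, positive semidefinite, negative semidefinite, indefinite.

Leading principal minors: Δ_1 = 13, Δ_2 = 3.
All leading principal minors are positive, so by Sylvester's criterion Q is positive definite.

positive definite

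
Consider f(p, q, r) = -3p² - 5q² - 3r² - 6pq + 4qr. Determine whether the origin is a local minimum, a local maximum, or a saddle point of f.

The Hessian at the origin is H = [[-6, -6, 0], [-6, -10, 4], [0, 4, -6]].
An LDLᵀ factorisation of H has diagonal entries -6, -4, -2.
That gives 3 negative pivots.
H is negative definite, so the origin is a strict local maximum.

local maximum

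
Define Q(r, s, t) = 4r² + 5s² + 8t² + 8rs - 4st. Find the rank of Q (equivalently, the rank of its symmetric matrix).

The associated matrix is A = [[4, 4, 0], [4, 5, -2], [0, -2, 8]].
An LDLᵀ factorisation of A has diagonal entries 4, 1, 4.
That gives 3 positive pivots.
The rank is the number of nonzero pivots: 3.

3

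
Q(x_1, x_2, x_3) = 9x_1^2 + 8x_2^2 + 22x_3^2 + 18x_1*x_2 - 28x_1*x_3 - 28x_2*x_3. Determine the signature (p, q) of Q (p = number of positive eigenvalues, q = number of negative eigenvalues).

Write A = [[9, 9, -14], [9, 8, -14], [-14, -14, 22]].
Symmetric row and column elimination reduces A to a congruent diagonal form with pivots 9, -1, 2/9.
So there are 2 positive, 1 negative pivots.

(2, 1)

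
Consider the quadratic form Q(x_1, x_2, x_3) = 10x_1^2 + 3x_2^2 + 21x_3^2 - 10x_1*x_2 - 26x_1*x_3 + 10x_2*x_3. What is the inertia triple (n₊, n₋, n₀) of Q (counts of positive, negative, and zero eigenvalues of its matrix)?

(2, 1, 0)

The associated matrix is A = [[10, -5, -13], [-5, 3, 5], [-13, 5, 21]].
Symmetric row and column elimination reduces A to a congruent diagonal form with pivots 10, 1/2, -2/5.
Counting signs: 2 positive, 1 negative.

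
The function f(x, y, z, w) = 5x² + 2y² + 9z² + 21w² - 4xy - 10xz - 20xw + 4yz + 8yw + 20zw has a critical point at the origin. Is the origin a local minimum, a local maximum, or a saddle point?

local minimum

The Hessian at the origin is H = [[10, -4, -10, -20], [-4, 4, 4, 8], [-10, 4, 18, 20], [-20, 8, 20, 42]].
Congruent diagonalization of H (simultaneous row and column reduction) yields pivots 10, 12/5, 8, 2.
So there are 4 positive pivots.
H is positive definite, so the origin is a strict local minimum.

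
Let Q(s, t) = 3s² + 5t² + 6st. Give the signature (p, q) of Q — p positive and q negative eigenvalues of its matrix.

Write A = [[3, 3], [3, 5]].
An LDLᵀ factorisation of A has diagonal entries 3, 2.
Counting signs: 2 positive.

(2, 0)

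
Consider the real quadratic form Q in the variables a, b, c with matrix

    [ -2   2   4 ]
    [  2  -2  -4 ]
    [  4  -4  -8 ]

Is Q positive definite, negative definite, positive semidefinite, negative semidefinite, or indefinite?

Row-reducing A symmetrically gives the diagonal entries -2, 0, 0.
Counting signs: 1 negative, 2 zero.
Hence Q is negative semidefinite.

negative semidefinite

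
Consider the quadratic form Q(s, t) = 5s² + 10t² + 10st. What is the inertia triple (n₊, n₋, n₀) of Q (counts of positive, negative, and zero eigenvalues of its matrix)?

(2, 0, 0)

The symmetric matrix is A = [[5, 5], [5, 10]].
Row-reducing A symmetrically gives the diagonal entries 5, 5.
That gives 2 positive pivots.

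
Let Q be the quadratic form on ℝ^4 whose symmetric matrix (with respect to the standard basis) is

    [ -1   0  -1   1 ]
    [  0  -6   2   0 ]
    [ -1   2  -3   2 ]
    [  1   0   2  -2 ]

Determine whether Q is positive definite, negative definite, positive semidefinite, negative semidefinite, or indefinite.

Congruent diagonalization of A (simultaneous row and column reduction) yields pivots -1, -6, -4/3, -1/4.
Counting signs: 4 negative.
Hence Q is negative definite.

negative definite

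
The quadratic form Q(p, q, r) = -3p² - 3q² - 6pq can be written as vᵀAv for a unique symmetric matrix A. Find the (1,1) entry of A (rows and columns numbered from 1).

-3

The coefficient of p² in Q is -3, and that is exactly A[1,1].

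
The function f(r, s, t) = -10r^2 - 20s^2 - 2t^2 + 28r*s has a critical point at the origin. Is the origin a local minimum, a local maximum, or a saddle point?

local maximum

The Hessian at the origin is H = [[-20, 28, 0], [28, -40, 0], [0, 0, -4]].
An LDLᵀ factorisation of H has diagonal entries -20, -4/5, -4.
So there are 3 negative pivots.
H is negative definite, so the origin is a strict local maximum.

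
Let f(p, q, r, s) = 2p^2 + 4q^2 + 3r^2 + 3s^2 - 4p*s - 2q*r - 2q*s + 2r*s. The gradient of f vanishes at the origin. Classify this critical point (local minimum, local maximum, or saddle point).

local minimum

The Hessian at the origin is H = [[4, 0, 0, -4], [0, 8, -2, -2], [0, -2, 6, 2], [-4, -2, 2, 6]].
Applying the same elementary operations to the rows and columns of H produces a congruent diagonal matrix with entries 4, 8, 11/2, 12/11.
That gives 4 positive pivots.
H is positive definite, so the origin is a strict local minimum.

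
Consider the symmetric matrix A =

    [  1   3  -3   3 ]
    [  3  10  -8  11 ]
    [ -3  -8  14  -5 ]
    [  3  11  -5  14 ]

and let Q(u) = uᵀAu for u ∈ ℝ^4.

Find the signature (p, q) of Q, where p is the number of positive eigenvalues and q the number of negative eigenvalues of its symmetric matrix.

(3, 0)

Applying the same elementary operations to the rows and columns of A produces a congruent diagonal matrix with entries 1, 1, 4, 0.
So there are 3 positive, 1 zero pivots.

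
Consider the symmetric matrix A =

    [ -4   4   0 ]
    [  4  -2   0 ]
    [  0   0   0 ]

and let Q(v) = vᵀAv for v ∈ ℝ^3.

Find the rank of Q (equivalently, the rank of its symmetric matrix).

2

Applying the same elementary operations to the rows and columns of A produces a congruent diagonal matrix with entries -4, 2, 0.
Counting signs: 1 positive, 1 negative, 1 zero.
The rank is the number of nonzero pivots: 2.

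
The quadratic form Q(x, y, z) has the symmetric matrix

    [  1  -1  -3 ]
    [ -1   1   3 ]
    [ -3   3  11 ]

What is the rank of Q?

2

Congruent diagonalization of A (simultaneous row and column reduction) yields pivots 1, 0, 2.
That gives 2 positive, 1 zero pivots.
The rank is the number of nonzero pivots: 2.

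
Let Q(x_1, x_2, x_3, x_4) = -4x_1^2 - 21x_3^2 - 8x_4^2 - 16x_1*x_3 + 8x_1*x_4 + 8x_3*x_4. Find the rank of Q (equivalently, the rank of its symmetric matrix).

3

The symmetric matrix is A = [[-4, 0, -8, 4], [0, 0, 0, 0], [-8, 0, -21, 4], [4, 0, 4, -8]].
Row-reducing A symmetrically gives the diagonal entries -4, 0, -5, -4/5.
So there are 3 negative, 1 zero pivots.
The rank is the number of nonzero pivots: 3.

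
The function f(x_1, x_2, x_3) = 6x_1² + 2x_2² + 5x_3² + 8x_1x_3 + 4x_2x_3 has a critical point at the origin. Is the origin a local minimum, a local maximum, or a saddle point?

The Hessian at the origin is H = [[12, 0, 8], [0, 4, 4], [8, 4, 10]].
An LDLᵀ factorisation of H has diagonal entries 12, 4, 2/3.
Counting signs: 3 positive.
H is positive definite, so the origin is a strict local minimum.

local minimum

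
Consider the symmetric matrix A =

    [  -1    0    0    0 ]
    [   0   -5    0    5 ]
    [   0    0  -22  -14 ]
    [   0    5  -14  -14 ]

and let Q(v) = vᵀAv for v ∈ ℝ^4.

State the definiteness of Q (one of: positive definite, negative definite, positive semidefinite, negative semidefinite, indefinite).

negative definite

Leading principal minors: Δ_1 = -1, Δ_2 = 5, Δ_3 = -110, Δ_4 = 10.
The signs alternate starting with Δ_1 < 0, so by Sylvester's criterion Q is negative definite.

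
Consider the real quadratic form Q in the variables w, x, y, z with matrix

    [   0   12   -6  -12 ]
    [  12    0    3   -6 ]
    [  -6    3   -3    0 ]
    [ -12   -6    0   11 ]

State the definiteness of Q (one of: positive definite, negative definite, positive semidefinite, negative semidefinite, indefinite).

A is congruent to a diagonal matrix with 1 positive, 2 negative and 1 zero entries, so Q is indefinite.

indefinite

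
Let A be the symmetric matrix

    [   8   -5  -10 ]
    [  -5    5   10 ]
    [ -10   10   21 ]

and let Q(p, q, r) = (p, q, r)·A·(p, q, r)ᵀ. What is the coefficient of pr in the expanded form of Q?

The coefficient of pr is A[1,3] + A[3,1] = 2·(-10) = -20.

-20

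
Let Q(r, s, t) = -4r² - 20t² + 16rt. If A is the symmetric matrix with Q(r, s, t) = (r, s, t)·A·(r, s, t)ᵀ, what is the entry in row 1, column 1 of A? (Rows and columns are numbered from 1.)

-4

The coefficient of r² in Q is -4, and that is exactly A[1,1].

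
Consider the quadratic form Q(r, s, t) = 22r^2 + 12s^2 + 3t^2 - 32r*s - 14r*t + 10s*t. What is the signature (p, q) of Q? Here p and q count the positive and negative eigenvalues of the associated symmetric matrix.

(3, 0)

The associated matrix is A = [[22, -16, -7], [-16, 12, 5], [-7, 5, 3]].
Congruent diagonalization of A (simultaneous row and column reduction) yields pivots 22, 4/11, 3/4.
So there are 3 positive pivots.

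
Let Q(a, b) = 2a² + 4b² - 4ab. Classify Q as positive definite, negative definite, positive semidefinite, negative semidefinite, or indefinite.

positive definite

The symmetric matrix of Q is [[2, -2], [-2, 4]].
For the 2×2 matrix [[2, -2], [-2, 4]]: det = 2·4 − (-2)² = 4, trace = 6.
det > 0 so both eigenvalues share the sign of the trace; trace = 6 > 0 ⇒ both positive.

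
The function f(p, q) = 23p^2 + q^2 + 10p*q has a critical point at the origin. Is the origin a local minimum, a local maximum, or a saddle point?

The Hessian at the origin is H = [[46, 10], [10, 2]].
det H = 46·2 − (10)² = -8 < 0, so H is indefinite.
Therefore the origin is a saddle point.

saddle point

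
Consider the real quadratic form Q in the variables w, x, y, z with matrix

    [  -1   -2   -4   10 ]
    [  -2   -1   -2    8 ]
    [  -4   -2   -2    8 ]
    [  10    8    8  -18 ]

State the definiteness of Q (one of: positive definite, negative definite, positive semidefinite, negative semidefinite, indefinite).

indefinite

Applying the same elementary operations to the rows and columns of A produces a congruent diagonal matrix with entries -1, 3, 2, 2.
That gives 3 positive, 1 negative pivots.
Hence Q is indefinite.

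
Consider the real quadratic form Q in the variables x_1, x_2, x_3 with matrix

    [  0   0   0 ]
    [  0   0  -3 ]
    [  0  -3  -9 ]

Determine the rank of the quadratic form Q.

Row reduction of A gives 2 nonzero rows, so rank A = 2.

2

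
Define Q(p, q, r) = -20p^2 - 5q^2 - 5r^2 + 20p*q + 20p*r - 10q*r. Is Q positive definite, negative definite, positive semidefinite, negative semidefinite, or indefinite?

The associated matrix is A = [[-20, 10, 10], [10, -5, -5], [10, -5, -5]].
Congruent diagonalization of A (simultaneous row and column reduction) yields pivots -20, 0, 0.
That gives 1 negative, 2 zero pivots.
Hence Q is negative semidefinite.

negative semidefinite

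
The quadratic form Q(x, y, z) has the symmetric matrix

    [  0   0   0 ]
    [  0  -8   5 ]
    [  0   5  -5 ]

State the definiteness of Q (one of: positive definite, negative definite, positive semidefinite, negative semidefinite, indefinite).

negative semidefinite

Applying the same elementary operations to the rows and columns of A produces a congruent diagonal matrix with entries 0, -8, -15/8.
So there are 2 negative, 1 zero pivots.
Hence Q is negative semidefinite.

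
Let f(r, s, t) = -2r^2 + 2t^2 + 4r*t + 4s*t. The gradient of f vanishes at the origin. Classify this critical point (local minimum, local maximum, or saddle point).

saddle point

The Hessian at the origin is H = [[-4, 0, 4], [0, 0, 4], [4, 4, 4]].
H is indefinite, so the origin is a saddle point.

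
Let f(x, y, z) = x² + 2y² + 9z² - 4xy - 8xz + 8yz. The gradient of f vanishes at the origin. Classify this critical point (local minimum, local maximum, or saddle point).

saddle point

The Hessian at the origin is H = [[2, -4, -8], [-4, 4, 8], [-8, 8, 18]].
Applying the same elementary operations to the rows and columns of H produces a congruent diagonal matrix with entries 2, -4, 2.
So there are 2 positive, 1 negative pivots.
H is indefinite, so the origin is a saddle point.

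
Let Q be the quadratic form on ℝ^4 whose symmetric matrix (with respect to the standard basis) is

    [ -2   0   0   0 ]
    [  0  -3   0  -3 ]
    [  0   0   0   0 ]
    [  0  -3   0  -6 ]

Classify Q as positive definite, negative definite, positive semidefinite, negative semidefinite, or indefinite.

Row-reducing A symmetrically gives the diagonal entries -2, -3, 0, -3.
That gives 3 negative, 1 zero pivots.
Hence Q is negative semidefinite.

negative semidefinite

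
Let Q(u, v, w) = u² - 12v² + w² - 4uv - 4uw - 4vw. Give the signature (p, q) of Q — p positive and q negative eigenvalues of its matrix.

(1, 2)

Write A = [[1, -2, -2], [-2, -12, -2], [-2, -2, 1]].
An LDLᵀ factorisation of A has diagonal entries 1, -16, -3/4.
That gives 1 positive, 2 negative pivots.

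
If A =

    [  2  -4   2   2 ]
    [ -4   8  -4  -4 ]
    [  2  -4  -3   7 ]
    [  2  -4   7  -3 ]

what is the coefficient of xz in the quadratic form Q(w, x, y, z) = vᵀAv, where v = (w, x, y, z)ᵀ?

The coefficient of xz is A[2,4] + A[4,2] = 2·(-4) = -8.

-8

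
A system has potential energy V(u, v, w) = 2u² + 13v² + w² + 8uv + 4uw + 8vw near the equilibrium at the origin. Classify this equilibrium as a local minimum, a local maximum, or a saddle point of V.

saddle point

The Hessian at the origin is H = [[4, 8, 4], [8, 26, 8], [4, 8, 2]].
Congruent diagonalization of H (simultaneous row and column reduction) yields pivots 4, 10, -2.
So there are 2 positive, 1 negative pivots.
H is indefinite, so the origin is a saddle point.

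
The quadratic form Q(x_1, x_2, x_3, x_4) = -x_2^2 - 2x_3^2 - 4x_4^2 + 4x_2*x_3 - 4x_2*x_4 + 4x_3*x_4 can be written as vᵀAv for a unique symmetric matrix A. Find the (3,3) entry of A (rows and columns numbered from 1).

The coefficient of x_3^2 in Q is -2, and that is exactly A[3,3].

-2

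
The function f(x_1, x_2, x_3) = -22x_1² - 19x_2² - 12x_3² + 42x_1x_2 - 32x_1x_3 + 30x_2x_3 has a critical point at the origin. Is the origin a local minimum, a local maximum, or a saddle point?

saddle point

The Hessian at the origin is H = [[-44, 42, -32], [42, -38, 30], [-32, 30, -24]].
An LDLᵀ factorisation of H has diagonal entries -44, 23/11, -20/23.
So there are 1 positive, 2 negative pivots.
H is indefinite, so the origin is a saddle point.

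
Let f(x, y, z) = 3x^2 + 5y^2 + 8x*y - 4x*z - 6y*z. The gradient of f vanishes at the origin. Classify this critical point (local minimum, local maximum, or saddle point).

The Hessian at the origin is H = [[6, 8, -4], [8, 10, -6], [-4, -6, 0]].
Congruent diagonalization of H (simultaneous row and column reduction) yields pivots 6, -2/3, -2.
So there are 1 positive, 2 negative pivots.
H is indefinite, so the origin is a saddle point.

saddle point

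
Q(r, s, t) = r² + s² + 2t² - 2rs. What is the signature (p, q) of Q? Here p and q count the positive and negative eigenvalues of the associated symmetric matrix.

Write A = [[1, -1, 0], [-1, 1, 0], [0, 0, 2]].
Symmetric row and column elimination reduces A to a congruent diagonal form with pivots 1, 0, 2.
Counting signs: 2 positive, 1 zero.

(2, 0)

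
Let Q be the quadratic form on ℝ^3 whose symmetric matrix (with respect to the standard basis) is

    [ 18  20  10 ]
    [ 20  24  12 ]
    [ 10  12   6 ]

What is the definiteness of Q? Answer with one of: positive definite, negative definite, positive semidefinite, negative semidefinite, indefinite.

Congruent diagonalization of A (simultaneous row and column reduction) yields pivots 18, 16/9, 0.
That gives 2 positive, 1 zero pivots.
Hence Q is positive semidefinite.

positive semidefinite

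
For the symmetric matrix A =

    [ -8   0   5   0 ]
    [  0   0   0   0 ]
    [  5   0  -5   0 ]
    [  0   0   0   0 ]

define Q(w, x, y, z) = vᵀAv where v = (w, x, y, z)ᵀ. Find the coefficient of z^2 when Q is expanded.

0

The coefficient of z^2 is the diagonal entry A[4,4] = 0.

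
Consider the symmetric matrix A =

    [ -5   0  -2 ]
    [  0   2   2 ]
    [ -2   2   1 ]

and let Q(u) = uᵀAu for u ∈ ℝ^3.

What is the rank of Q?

3

Applying the same elementary operations to the rows and columns of A produces a congruent diagonal matrix with entries -5, 2, -1/5.
So there are 1 positive, 2 negative pivots.
The rank is the number of nonzero pivots: 3.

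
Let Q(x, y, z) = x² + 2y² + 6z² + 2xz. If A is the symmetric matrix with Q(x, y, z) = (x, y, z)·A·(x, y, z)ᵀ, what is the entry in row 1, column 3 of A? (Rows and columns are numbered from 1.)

1

The coefficient of x·z in Q is 2. For a symmetric A this equals A[1,3] + A[3,1] = 2·A[1,3].
So A[1,3] = 2/2 = 1.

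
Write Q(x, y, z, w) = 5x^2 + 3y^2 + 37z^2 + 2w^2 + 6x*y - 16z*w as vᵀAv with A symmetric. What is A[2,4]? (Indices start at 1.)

The coefficient of y·w in Q is 0. For a symmetric A this equals A[2,4] + A[4,2] = 2·A[2,4].
So A[2,4] = 0/2 = 0.

0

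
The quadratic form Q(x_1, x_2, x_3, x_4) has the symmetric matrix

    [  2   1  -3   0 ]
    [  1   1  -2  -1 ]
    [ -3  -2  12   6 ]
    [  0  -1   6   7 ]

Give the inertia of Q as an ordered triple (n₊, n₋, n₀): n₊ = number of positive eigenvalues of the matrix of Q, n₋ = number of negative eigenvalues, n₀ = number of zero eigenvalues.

Congruent diagonalization of A (simultaneous row and column reduction) yields pivots 2, 1/2, 7, 10/7.
Counting signs: 4 positive.

(4, 0, 0)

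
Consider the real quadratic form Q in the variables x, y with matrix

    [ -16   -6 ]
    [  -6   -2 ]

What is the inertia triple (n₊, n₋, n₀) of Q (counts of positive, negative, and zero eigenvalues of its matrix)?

(1, 1, 0)

Applying the same elementary operations to the rows and columns of A produces a congruent diagonal matrix with entries -16, 1/4.
Counting signs: 1 positive, 1 negative.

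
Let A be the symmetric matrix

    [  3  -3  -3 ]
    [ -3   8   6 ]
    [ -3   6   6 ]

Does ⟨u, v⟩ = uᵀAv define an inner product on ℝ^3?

yes

An LDLᵀ factorisation of A has diagonal entries 3, 5, 6/5.
Counting signs: 3 positive.
Hence Q is positive definite.
⟨·,·⟩ is an inner product exactly when A is positive definite.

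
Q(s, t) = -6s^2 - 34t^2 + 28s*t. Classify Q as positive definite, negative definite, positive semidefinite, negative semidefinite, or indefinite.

The symmetric matrix of Q is [[-6, 14], [14, -34]].
For the 2×2 matrix [[-6, 14], [14, -34]]: det = -6·-34 − (14)² = 8, trace = -40.
det > 0 so both eigenvalues share the sign of the trace; trace = -40 < 0 ⇒ both negative.

negative definite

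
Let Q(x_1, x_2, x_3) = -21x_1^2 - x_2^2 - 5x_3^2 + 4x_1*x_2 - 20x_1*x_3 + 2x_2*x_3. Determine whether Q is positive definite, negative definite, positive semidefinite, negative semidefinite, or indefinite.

negative definite

The associated matrix is A = [[-21, 2, -10], [2, -1, 1], [-10, 1, -5]].
Row-reducing A symmetrically gives the diagonal entries -21, -17/21, -4/17.
Counting signs: 3 negative.
Hence Q is negative definite.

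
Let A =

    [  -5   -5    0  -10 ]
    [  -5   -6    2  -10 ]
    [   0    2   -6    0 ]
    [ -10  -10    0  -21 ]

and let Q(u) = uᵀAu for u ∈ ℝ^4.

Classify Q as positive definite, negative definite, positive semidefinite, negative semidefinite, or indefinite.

negative definite

Leading principal minors: Δ_1 = -5, Δ_2 = 5, Δ_3 = -10, Δ_4 = 10.
The signs alternate starting with Δ_1 < 0, so by Sylvester's criterion Q is negative definite.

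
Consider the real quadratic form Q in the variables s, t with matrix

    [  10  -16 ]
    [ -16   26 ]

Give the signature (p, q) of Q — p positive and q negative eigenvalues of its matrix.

(2, 0)

Congruent diagonalization of A (simultaneous row and column reduction) yields pivots 10, 2/5.
That gives 2 positive pivots.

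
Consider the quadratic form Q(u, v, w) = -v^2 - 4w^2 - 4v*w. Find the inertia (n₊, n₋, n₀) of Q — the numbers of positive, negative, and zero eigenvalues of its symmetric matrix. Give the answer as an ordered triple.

Write A = [[0, 0, 0], [0, -1, -2], [0, -2, -4]].
Row-reducing A symmetrically gives the diagonal entries 0, -1, 0.
That gives 1 negative, 2 zero pivots.

(0, 1, 2)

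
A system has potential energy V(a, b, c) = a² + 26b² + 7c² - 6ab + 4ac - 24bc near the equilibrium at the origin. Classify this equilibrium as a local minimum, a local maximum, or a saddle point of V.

The Hessian at the origin is H = [[2, -6, 4], [-6, 52, -24], [4, -24, 14]].
Row-reducing H symmetrically gives the diagonal entries 2, 34, 30/17.
Counting signs: 3 positive.
H is positive definite, so the origin is a strict local minimum.

local minimum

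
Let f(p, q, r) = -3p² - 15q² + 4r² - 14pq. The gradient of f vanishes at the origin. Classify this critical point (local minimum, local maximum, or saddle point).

The Hessian at the origin is H = [[-6, -14, 0], [-14, -30, 0], [0, 0, 8]].
Symmetric row and column elimination reduces H to a congruent diagonal form with pivots -6, 8/3, 8.
So there are 2 positive, 1 negative pivots.
H is indefinite, so the origin is a saddle point.

saddle point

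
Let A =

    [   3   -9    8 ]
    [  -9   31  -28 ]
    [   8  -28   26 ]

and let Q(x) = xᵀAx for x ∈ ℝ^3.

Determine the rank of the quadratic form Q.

3

Congruent diagonalization of A (simultaneous row and column reduction) yields pivots 3, 4, 2/3.
Counting signs: 3 positive.
The rank is the number of nonzero pivots: 3.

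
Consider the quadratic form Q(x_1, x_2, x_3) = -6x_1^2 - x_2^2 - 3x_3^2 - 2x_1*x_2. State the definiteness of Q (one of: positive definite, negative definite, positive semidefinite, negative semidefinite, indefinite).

The symmetric matrix of Q is A = [[-6, -1, 0], [-1, -1, 0], [0, 0, -3]].
Leading principal minors: Δ_1 = -6, Δ_2 = 5, Δ_3 = -15.
The signs alternate starting with Δ_1 < 0, so by Sylvester's criterion Q is negative definite.

negative definite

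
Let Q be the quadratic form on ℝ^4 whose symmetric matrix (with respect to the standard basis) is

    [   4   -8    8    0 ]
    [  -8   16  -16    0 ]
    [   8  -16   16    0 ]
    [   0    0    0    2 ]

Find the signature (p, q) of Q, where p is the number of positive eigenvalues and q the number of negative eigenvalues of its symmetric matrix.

(2, 0)

Applying the same elementary operations to the rows and columns of A produces a congruent diagonal matrix with entries 4, 0, 0, 2.
That gives 2 positive, 2 zero pivots.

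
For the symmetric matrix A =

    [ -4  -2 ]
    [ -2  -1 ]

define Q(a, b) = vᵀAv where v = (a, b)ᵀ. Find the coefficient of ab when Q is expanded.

-4

The coefficient of ab is A[1,2] + A[2,1] = 2·(-2) = -4.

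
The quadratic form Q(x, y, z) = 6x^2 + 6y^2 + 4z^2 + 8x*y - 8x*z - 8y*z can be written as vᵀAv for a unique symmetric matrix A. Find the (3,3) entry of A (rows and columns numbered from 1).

The coefficient of z^2 in Q is 4, and that is exactly A[3,3].

4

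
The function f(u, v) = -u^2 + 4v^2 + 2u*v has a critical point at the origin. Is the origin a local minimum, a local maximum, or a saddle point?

saddle point

The Hessian at the origin is H = [[-2, 2], [2, 8]].
det H = -2·8 − (2)² = -20 < 0, so H is indefinite.
Therefore the origin is a saddle point.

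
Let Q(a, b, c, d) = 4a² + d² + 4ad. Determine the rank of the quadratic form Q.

1

The associated matrix is A = [[4, 0, 0, 2], [0, 0, 0, 0], [0, 0, 0, 0], [2, 0, 0, 1]].
Applying the same elementary operations to the rows and columns of A produces a congruent diagonal matrix with entries 4, 0, 0, 0.
Counting signs: 1 positive, 3 zero.
The rank is the number of nonzero pivots: 1.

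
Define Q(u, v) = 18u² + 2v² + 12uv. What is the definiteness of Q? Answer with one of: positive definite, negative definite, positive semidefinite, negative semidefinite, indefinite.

The symmetric matrix of Q is [[18, 6], [6, 2]].
For the 2×2 matrix [[18, 6], [6, 2]]: det = 18·2 − (6)² = 0, trace = 20.
det = 0 so one eigenvalue is zero; the form is semidefinite with the sign of the trace.

positive semidefinite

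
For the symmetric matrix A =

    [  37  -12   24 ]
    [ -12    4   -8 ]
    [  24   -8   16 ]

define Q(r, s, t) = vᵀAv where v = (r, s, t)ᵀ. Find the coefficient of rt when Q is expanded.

The coefficient of rt is A[1,3] + A[3,1] = 2·24 = 48.

48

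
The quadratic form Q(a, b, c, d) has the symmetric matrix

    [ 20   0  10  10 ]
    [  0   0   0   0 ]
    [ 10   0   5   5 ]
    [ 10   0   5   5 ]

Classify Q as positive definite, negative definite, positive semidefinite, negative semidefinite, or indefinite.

Symmetric row and column elimination reduces A to a congruent diagonal form with pivots 20, 0, 0, 0.
That gives 1 positive, 3 zero pivots.
Hence Q is positive semidefinite.

positive semidefinite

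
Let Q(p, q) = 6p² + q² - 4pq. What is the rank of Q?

2

The associated matrix is A = [[6, -2], [-2, 1]].
Row-reducing A symmetrically gives the diagonal entries 6, 1/3.
So there are 2 positive pivots.
The rank is the number of nonzero pivots: 2.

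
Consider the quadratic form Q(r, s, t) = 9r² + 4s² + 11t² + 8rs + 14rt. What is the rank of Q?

3

The symmetric matrix is A = [[9, 4, 7], [4, 4, 0], [7, 0, 11]].
Symmetric row and column elimination reduces A to a congruent diagonal form with pivots 9, 20/9, 6/5.
Counting signs: 3 positive.
The rank is the number of nonzero pivots: 3.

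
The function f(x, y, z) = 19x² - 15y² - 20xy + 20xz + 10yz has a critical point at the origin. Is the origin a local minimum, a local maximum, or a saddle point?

saddle point

The Hessian at the origin is H = [[38, -20, 20], [-20, -30, 10], [20, 10, 0]].
Row-reducing H symmetrically gives the diagonal entries 38, -770/19, -10/77.
So there are 1 positive, 2 negative pivots.
H is indefinite, so the origin is a saddle point.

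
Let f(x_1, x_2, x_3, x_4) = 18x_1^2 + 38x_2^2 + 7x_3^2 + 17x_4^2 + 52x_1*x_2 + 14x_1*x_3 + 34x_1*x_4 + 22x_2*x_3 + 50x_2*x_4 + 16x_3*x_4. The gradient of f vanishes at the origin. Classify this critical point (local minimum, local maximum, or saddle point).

The Hessian at the origin is H = [[36, 52, 14, 34], [52, 76, 22, 50], [14, 22, 14, 16], [34, 50, 16, 34]].
An LDLᵀ factorisation of H has diagonal entries 36, 8/9, 5, 4/5.
So there are 4 positive pivots.
H is positive definite, so the origin is a strict local minimum.

local minimum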